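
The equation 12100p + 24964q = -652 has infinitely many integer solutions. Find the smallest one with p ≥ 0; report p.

gcd(24964, 12100):
  24964 = 2·12100 + 764
  12100 = 15·764 + 640
  764 = 1·640 + 124
  640 = 5·124 + 20
  124 = 6·20 + 4
  20 = 5·4
so gcd(24964, 12100) = 4.
4 divides -652, so solutions exist.
Back-substitute for Bézout coefficients:
  4 = 124 - 6·20
  ... = 12100·(-1209) + 24964·(586)
Scale by -652/4 = -163: (p₀, q₀) = (197067, -95518).
General solution: p = 197067 + 6241t, q = -95518 - 3025t for integer t.
p ≥ 0: smallest is 197067 mod 6241 = 3596 (at t = -31), with q = -1743.

3596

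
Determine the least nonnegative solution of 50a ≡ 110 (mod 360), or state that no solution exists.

31

gcd(360, 50) = 10  (360 = 7*50 + 10, 50 = 5*10).
10 divides 110, so solutions exist.
Back-substituting, 50*(-7) + 360*(1) = 10.
So 50*(-7) ≡ 10 (mod 360); multiply by 11: a ≡ -77 (mod 36).
Smallest nonnegative: a = -77 mod 36 = 31.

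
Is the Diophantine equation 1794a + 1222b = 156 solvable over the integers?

gcd(1794, 1222) = 26.
26 divides 156, so integer solutions exist.

yes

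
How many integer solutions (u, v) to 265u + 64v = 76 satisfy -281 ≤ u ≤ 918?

gcd(265, 64) = 1  (265 = 4×64 + 9, 64 = 7×9 + 1, 9 = 9×1).
Back-substituting, 265×(-7) + 64×(29) = 1.
Scale by 76: particular solution (-532, 2204); reduce u mod 64: (44, -181).
General solution: u = 44 + 64t, v = -181 - 265t for integer t.
-281 ≤ 44 + 64t ≤ 918 gives t ∈ [-5, 13], which is 19 values.

19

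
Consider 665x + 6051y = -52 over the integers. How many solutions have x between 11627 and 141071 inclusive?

gcd(6051, 665):
  6051 = 9×665 + 66
  665 = 10×66 + 5
  66 = 13×5 + 1
  5 = 5×1
so gcd(6051, 665) = 1.
Back-substitute for Bézout coefficients:
  1 = 66 - 13×5
  ... = 665×(-1192) + 6051×(131)
Scale by -52: particular solution (61984, -6812); reduce x mod 6051: (1474, -162).
General solution: x = 1474 + 6051t, y = -162 - 665t for integer t.
11627 ≤ 1474 + 6051t ≤ 141071 gives t ∈ [2, 23], which is 22 values.

22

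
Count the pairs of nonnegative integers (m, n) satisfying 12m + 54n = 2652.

25

gcd(54, 12):
  54 = 4·12 + 6
  12 = 2·6
so gcd(54, 12) = 6.
Back-substitute for Bézout coefficients:
  6 = 54 - 4·12
  ... = 12·(-4) + 54·(1)
Scale by 442: one solution is (-1768, 442). Reduce m mod 9: (5, 48).
General: m = 5 + 9t, n = 48 - 2t.
m ≥ 0 ⇒ t ≥ 0; n ≥ 0 ⇒ t ≤ 24. So t ∈ [0, 24]: 25 solutions.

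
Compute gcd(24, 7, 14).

gcd(24, 7) = 1  (24 = 3×7 + 3, 7 = 2×3 + 1, 3 = 3×1).
gcd(1, 14) = 1.

1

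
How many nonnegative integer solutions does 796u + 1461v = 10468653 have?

9

gcd(1461, 796):
  1461 = 1·796 + 665
  796 = 1·665 + 131
  665 = 5·131 + 10
  131 = 13·10 + 1
  10 = 10·1
so gcd(1461, 796) = 1.
Back-substitute for Bézout coefficients:
  1 = 131 - 13·10
  ... = 796·(145) + 1461·(-79)
Scale by 10468653: one solution is (1517954685, -827023587). Reduce u mod 1461: (522, 6881).
General: u = 522 + 1461t, v = 6881 - 796t.
u ≥ 0 ⇒ t ≥ 0; v ≥ 0 ⇒ t ≤ 8. So t ∈ [0, 8]: 9 solutions.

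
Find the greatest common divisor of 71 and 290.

gcd(290, 71) = 1  (290 = 4×71 + 6, 71 = 11×6 + 5, 6 = 1×5 + 1, 5 = 5×1).

1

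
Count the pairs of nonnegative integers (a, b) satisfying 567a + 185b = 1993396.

gcd(567, 185) = 1  (567 = 3×185 + 12, 185 = 15×12 + 5, 12 = 2×5 + 2, 5 = 2×2 + 1, 2 = 2×1).
Back-substituting, 567×(-77) + 185×(236) = 1.
Scale by 1993396: one solution is (-153491492, 470441456). Reduce a mod 185: (48, 10628).
General: a = 48 + 185t, b = 10628 - 567t.
a ≥ 0 ⇒ t ≥ 0; b ≥ 0 ⇒ t ≤ 18. So t ∈ [0, 18]: 19 solutions.

19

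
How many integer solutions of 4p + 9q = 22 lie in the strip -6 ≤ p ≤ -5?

0

gcd(9, 4) = 1  (9 = 2*4 + 1, 4 = 4*1).
Back-substituting, 4*(-2) + 9*(1) = 1.
Scale by 22: particular solution (-44, 22); reduce p mod 9: (1, 2).
General solution: p = 1 + 9t, q = 2 - 4t for integer t.
-6 ≤ 1 + 9t ≤ -5 gives t ∈ [0, -1], which is 0 values.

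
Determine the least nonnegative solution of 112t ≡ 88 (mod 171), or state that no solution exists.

13

gcd(171, 112) = 1  (171 = 1*112 + 59, 112 = 1*59 + 53, 59 = 1*53 + 6, 53 = 8*6 + 5, 6 = 1*5 + 1, 5 = 5*1).
1 divides 88, so solutions exist.
Back-substituting, 112*(-29) + 171*(19) = 1.
So 112*(-29) ≡ 1 (mod 171); multiply by 88: t ≡ -2552 (mod 171).
Smallest nonnegative: t = -2552 mod 171 = 13.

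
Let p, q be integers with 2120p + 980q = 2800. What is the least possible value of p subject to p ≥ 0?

gcd(2120, 980) = 20  (2120 = 2×980 + 160, 980 = 6×160 + 20, 160 = 8×20).
20 divides 2800, so solutions exist.
Back-substituting, 2120×(-6) + 980×(13) = 20.
Scale by 2800/20 = 140: (p₀, q₀) = (-840, 1820).
General solution: p = -840 + 49t, q = 1820 - 106t for integer t.
p ≥ 0: smallest is -840 mod 49 = 42 (at t = 18), with q = -88.

42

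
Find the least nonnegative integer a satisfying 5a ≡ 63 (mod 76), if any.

gcd(76, 5):
  76 = 15×5 + 1
  5 = 5×1
so gcd(76, 5) = 1.
1 divides 63, so solutions exist.
Back-substitute for Bézout coefficients:
  1 = 76 - 15×5
  ... = 5×(-15) + 76×(1)
So 5×(-15) ≡ 1 (mod 76); multiply by 63: a ≡ -945 (mod 76).
Smallest nonnegative: a = -945 mod 76 = 43.

43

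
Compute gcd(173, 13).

1

gcd(173, 13) = 1  (173 = 13×13 + 4, 13 = 3×4 + 1, 4 = 4×1).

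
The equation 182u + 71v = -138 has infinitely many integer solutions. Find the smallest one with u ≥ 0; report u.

gcd(182, 71) = 1  (182 = 2×71 + 40, 71 = 1×40 + 31, 40 = 1×31 + 9, 31 = 3×9 + 4, 9 = 2×4 + 1, 4 = 4×1).
1 divides -138, so solutions exist.
Back-substituting, 182×(16) + 71×(-41) = 1.
Scale by -138/1 = -138: (u₀, v₀) = (-2208, 5658).
General solution: u = -2208 + 71t, v = 5658 - 182t for integer t.
u ≥ 0: smallest is -2208 mod 71 = 64 (at t = 32), with v = -166.

64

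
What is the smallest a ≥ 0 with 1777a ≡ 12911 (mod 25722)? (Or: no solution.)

gcd(25722, 1777) = 1.
1 divides 12911, so solutions exist.
By Bézout, 1777×(-8381) + 25722×(579) = 1.
So 1777×(-8381) ≡ 1 (mod 25722); multiply by 12911: a ≡ -108207091 (mod 25722).
Smallest nonnegative: a = -108207091 mod 25722 = 5363.

5363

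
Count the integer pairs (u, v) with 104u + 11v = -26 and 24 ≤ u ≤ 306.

26

gcd(104, 11) = 1  (104 = 9×11 + 5, 11 = 2×5 + 1, 5 = 5×1).
Back-substituting, 104×(-2) + 11×(19) = 1.
Scale by -26: particular solution (52, -494); reduce u mod 11: (8, -78).
General solution: u = 8 + 11t, v = -78 - 104t for integer t.
24 ≤ 8 + 11t ≤ 306 gives t ∈ [2, 27], which is 26 values.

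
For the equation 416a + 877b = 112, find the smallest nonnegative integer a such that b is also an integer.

34

gcd(877, 416) = 1  (877 = 2*416 + 45, 416 = 9*45 + 11, 45 = 4*11 + 1, 11 = 11*1).
1 divides 112, so solutions exist.
Back-substituting, 416*(-78) + 877*(37) = 1.
Scale by 112/1 = 112: (a₀, b₀) = (-8736, 4144).
General solution: a = -8736 + 877t, b = 4144 - 416t for integer t.
a ≥ 0: smallest is -8736 mod 877 = 34 (at t = 10), with b = -16.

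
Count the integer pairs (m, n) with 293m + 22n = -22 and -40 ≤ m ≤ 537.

gcd(293, 22) = 1  (293 = 13·22 + 7, 22 = 3·7 + 1, 7 = 7·1).
Back-substituting, 293·(-3) + 22·(40) = 1.
Scale by -22: particular solution (66, -880); reduce m mod 22: (0, -1).
General solution: m = 0 + 22t, n = -1 - 293t for integer t.
-40 ≤ 0 + 22t ≤ 537 gives t ∈ [-1, 24], which is 26 values.

26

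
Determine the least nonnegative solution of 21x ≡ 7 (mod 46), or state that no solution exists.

gcd(46, 21):
  46 = 2*21 + 4
  21 = 5*4 + 1
  4 = 4*1
so gcd(46, 21) = 1.
1 divides 7, so solutions exist.
Back-substitute for Bézout coefficients:
  1 = 21 - 5*4
  ... = 21*(11) + 46*(-5)
So 21*(11) ≡ 1 (mod 46); multiply by 7: x ≡ 77 (mod 46).
Smallest nonnegative: x = 77 mod 46 = 31.

31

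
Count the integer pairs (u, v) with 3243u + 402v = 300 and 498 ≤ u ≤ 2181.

gcd(3243, 402):
  3243 = 8*402 + 27
  402 = 14*27 + 24
  27 = 1*24 + 3
  24 = 8*3
so gcd(3243, 402) = 3.
Back-substitute for Bézout coefficients:
  3 = 27 - 1*24
  ... = 3243*(15) + 402*(-121)
Scale by 100: particular solution (1500, -12100); reduce u mod 134: (26, -209).
General solution: u = 26 + 134t, v = -209 - 1081t for integer t.
498 ≤ 26 + 134t ≤ 2181 gives t ∈ [4, 16], which is 13 values.

13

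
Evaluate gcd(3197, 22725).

1

gcd(22725, 3197):
  22725 = 7*3197 + 346
  3197 = 9*346 + 83
  346 = 4*83 + 14
  83 = 5*14 + 13
  14 = 1*13 + 1
  13 = 13*1
so gcd(22725, 3197) = 1.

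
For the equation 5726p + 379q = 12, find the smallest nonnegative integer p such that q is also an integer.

gcd(5726, 379):
  5726 = 15×379 + 41
  379 = 9×41 + 10
  41 = 4×10 + 1
  10 = 10×1
so gcd(5726, 379) = 1.
1 divides 12, so solutions exist.
Back-substitute for Bézout coefficients:
  1 = 41 - 4×10
  ... = 5726×(37) + 379×(-559)
Scale by 12/1 = 12: (p₀, q₀) = (444, -6708).
General solution: p = 444 + 379t, q = -6708 - 5726t for integer t.
p ≥ 0: smallest is 444 mod 379 = 65 (at t = -1), with q = -982.

65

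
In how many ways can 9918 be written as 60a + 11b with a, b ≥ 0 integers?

gcd(60, 11):
  60 = 5*11 + 5
  11 = 2*5 + 1
  5 = 5*1
so gcd(60, 11) = 1.
Back-substitute for Bézout coefficients:
  1 = 11 - 2*5
  ... = 60*(-2) + 11*(11)
Scale by 9918: one solution is (-19836, 109098). Reduce a mod 11: (8, 858).
General: a = 8 + 11t, b = 858 - 60t.
a ≥ 0 ⇒ t ≥ 0; b ≥ 0 ⇒ t ≤ 14. So t ∈ [0, 14]: 15 solutions.

15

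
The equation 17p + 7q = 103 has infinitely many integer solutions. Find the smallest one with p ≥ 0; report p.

4

gcd(17, 7) = 1.
1 divides 103, so solutions exist.
By Bézout, 17×(-2) + 7×(5) = 1.
Scale by 103/1 = 103: (p₀, q₀) = (-206, 515).
General solution: p = -206 + 7t, q = 515 - 17t for integer t.
p ≥ 0: smallest is -206 mod 7 = 4 (at t = 30), with q = 5.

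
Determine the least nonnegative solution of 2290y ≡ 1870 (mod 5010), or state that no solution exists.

469

gcd(5010, 2290):
  5010 = 2·2290 + 430
  2290 = 5·430 + 140
  430 = 3·140 + 10
  140 = 14·10
so gcd(5010, 2290) = 10.
10 divides 1870, so solutions exist.
Back-substitute for Bézout coefficients:
  10 = 430 - 3·140
  ... = 2290·(-35) + 5010·(16)
So 2290·(-35) ≡ 10 (mod 5010); multiply by 187: y ≡ -6545 (mod 501).
Smallest nonnegative: y = -6545 mod 501 = 469.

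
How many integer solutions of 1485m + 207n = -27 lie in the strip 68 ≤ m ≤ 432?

gcd(1485, 207):
  1485 = 7*207 + 36
  207 = 5*36 + 27
  36 = 1*27 + 9
  27 = 3*9
so gcd(1485, 207) = 9.
Back-substitute for Bézout coefficients:
  9 = 36 - 1*27
  ... = 1485*(6) + 207*(-43)
Scale by -3: particular solution (-18, 129); reduce m mod 23: (5, -36).
General solution: m = 5 + 23t, n = -36 - 165t for integer t.
68 ≤ 5 + 23t ≤ 432 gives t ∈ [3, 18], which is 16 values.

16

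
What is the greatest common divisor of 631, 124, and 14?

gcd(631, 124):
  631 = 5*124 + 11
  124 = 11*11 + 3
  11 = 3*3 + 2
  3 = 1*2 + 1
  2 = 2*1
so gcd(631, 124) = 1.
gcd(1, 14) = 1.

1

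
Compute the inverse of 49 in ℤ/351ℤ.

gcd(351, 49) = 1.
By Bézout, 49*(43) + 351*(-6) = 1.
So 49*43 ≡ 1 (mod 351), and 43 mod 351 = 43.

43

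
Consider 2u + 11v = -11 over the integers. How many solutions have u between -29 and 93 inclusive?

11

gcd(11, 2):
  11 = 5·2 + 1
  2 = 2·1
so gcd(11, 2) = 1.
Back-substitute for Bézout coefficients:
  1 = 11 - 5·2
  ... = 2·(-5) + 11·(1)
Scale by -11: particular solution (55, -11); reduce u mod 11: (0, -1).
General solution: u = 0 + 11t, v = -1 - 2t for integer t.
-29 ≤ 0 + 11t ≤ 93 gives t ∈ [-2, 8], which is 11 values.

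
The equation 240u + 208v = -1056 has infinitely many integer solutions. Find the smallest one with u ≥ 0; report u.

6

gcd(240, 208) = 16  (240 = 1×208 + 32, 208 = 6×32 + 16, 32 = 2×16).
16 divides -1056, so solutions exist.
Back-substituting, 240×(-6) + 208×(7) = 16.
Scale by -1056/16 = -66: (u₀, v₀) = (396, -462).
General solution: u = 396 + 13t, v = -462 - 15t for integer t.
u ≥ 0: smallest is 396 mod 13 = 6 (at t = -30), with v = -12.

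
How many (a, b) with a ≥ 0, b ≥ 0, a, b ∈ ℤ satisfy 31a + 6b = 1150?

gcd(31, 6) = 1  (31 = 5·6 + 1, 6 = 6·1).
Back-substituting, 31·(1) + 6·(-5) = 1.
Scale by 1150: one solution is (1150, -5750). Reduce a mod 6: (4, 171).
General: a = 4 + 6t, b = 171 - 31t.
a ≥ 0 ⇒ t ≥ 0; b ≥ 0 ⇒ t ≤ 5. So t ∈ [0, 5]: 6 solutions.

6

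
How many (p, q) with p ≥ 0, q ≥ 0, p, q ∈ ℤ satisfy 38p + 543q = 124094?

gcd(543, 38):
  543 = 14*38 + 11
  38 = 3*11 + 5
  11 = 2*5 + 1
  5 = 5*1
so gcd(543, 38) = 1.
Back-substitute for Bézout coefficients:
  1 = 11 - 2*5
  ... = 38*(-100) + 543*(7)
Scale by 124094: one solution is (-12409400, 868658). Reduce p mod 543: (322, 206).
General: p = 322 + 543t, q = 206 - 38t.
p ≥ 0 ⇒ t ≥ 0; q ≥ 0 ⇒ t ≤ 5. So t ∈ [0, 5]: 6 solutions.

6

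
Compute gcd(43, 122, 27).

1

gcd(122, 43) = 1.
gcd(1, 27) = 1.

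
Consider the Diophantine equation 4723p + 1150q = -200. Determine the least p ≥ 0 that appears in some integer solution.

gcd(4723, 1150):
  4723 = 4·1150 + 123
  1150 = 9·123 + 43
  123 = 2·43 + 37
  43 = 1·37 + 6
  37 = 6·6 + 1
  6 = 6·1
so gcd(4723, 1150) = 1.
1 divides -200, so solutions exist.
Back-substitute for Bézout coefficients:
  1 = 37 - 6·6
  ... = 4723·(187) + 1150·(-768)
Scale by -200/1 = -200: (p₀, q₀) = (-37400, 153600).
General solution: p = -37400 + 1150t, q = 153600 - 4723t for integer t.
p ≥ 0: smallest is -37400 mod 1150 = 550 (at t = 33), with q = -2259.

550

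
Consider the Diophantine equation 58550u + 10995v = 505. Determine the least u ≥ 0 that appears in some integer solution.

1664

gcd(58550, 10995) = 5.
5 divides 505, so solutions exist.
By Bézout, 58550×(1018) + 10995×(-5421) = 5.
Scale by 505/5 = 101: (u₀, v₀) = (102818, -547521).
General solution: u = 102818 + 2199t, v = -547521 - 11710t for integer t.
u ≥ 0: smallest is 102818 mod 2199 = 1664 (at t = -46), with v = -8861.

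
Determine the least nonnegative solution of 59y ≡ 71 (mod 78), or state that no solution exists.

25

gcd(78, 59):
  78 = 1×59 + 19
  59 = 3×19 + 2
  19 = 9×2 + 1
  2 = 2×1
so gcd(78, 59) = 1.
1 divides 71, so solutions exist.
Back-substitute for Bézout coefficients:
  1 = 19 - 9×2
  ... = 59×(-37) + 78×(28)
So 59×(-37) ≡ 1 (mod 78); multiply by 71: y ≡ -2627 (mod 78).
Smallest nonnegative: y = -2627 mod 78 = 25.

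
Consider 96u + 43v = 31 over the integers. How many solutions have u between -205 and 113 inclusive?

gcd(96, 43) = 1.
By Bézout, 96·(13) + 43·(-29) = 1.
Particular solution: (16, -35).
General solution: u = 16 + 43t, v = -35 - 96t for integer t.
-205 ≤ 16 + 43t ≤ 113 gives t ∈ [-5, 2], which is 8 values.

8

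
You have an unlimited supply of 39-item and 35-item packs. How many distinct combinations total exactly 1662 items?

Need nonnegative integers with 39j + 35k = 1662.
gcd(39, 35) = 1, and 39·(9) + 35·(-10) = 1.
So (j₀, k₀) = (14958, -16620); general j = 14958 + 35t, k = -16620 - 39t.
j ≥ 0 ⇒ t ≥ -427; k ≥ 0 ⇒ t ≤ -427. That's 1 value of t.

1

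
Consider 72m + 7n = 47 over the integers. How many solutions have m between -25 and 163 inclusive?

gcd(72, 7):
  72 = 10*7 + 2
  7 = 3*2 + 1
  2 = 2*1
so gcd(72, 7) = 1.
Back-substitute for Bézout coefficients:
  1 = 7 - 3*2
  ... = 72*(-3) + 7*(31)
Scale by 47: particular solution (-141, 1457); reduce m mod 7: (6, -55).
General solution: m = 6 + 7t, n = -55 - 72t for integer t.
-25 ≤ 6 + 7t ≤ 163 gives t ∈ [-4, 22], which is 27 values.

27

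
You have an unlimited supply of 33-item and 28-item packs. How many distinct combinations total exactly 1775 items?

2

Need nonnegative integers with 33j + 28k = 1775.
gcd(33, 28) = 1, and 33·(-11) + 28·(13) = 1.
So (j₀, k₀) = (-19525, 23075); general j = -19525 + 28t, k = 23075 - 33t.
j ≥ 0 ⇒ t ≥ 698; k ≥ 0 ⇒ t ≤ 699. That's 2 values of t.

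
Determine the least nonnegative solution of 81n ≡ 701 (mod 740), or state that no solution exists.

301

gcd(740, 81) = 1.
1 divides 701, so solutions exist.
By Bézout, 81×(201) + 740×(-22) = 1.
So 81×(201) ≡ 1 (mod 740); multiply by 701: n ≡ 140901 (mod 740).
Smallest nonnegative: n = 140901 mod 740 = 301.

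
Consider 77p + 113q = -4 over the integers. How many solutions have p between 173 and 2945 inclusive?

25

gcd(113, 77) = 1  (113 = 1×77 + 36, 77 = 2×36 + 5, 36 = 7×5 + 1, 5 = 5×1).
Back-substituting, 77×(-22) + 113×(15) = 1.
Scale by -4: particular solution (88, -60); reduce p mod 113: (88, -60).
General solution: p = 88 + 113t, q = -60 - 77t for integer t.
173 ≤ 88 + 113t ≤ 2945 gives t ∈ [1, 25], which is 25 values.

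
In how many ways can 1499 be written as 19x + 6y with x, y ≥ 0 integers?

13

gcd(19, 6) = 1.
By Bézout, 19·(1) + 6·(-3) = 1.
One solution: (5, 234).
General: x = 5 + 6t, y = 234 - 19t.
x ≥ 0 ⇒ t ≥ 0; y ≥ 0 ⇒ t ≤ 12. So t ∈ [0, 12]: 13 solutions.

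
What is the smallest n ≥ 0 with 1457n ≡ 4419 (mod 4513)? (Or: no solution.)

gcd(4513, 1457):
  4513 = 3*1457 + 142
  1457 = 10*142 + 37
  142 = 3*37 + 31
  37 = 1*31 + 6
  31 = 5*6 + 1
  6 = 6*1
so gcd(4513, 1457) = 1.
1 divides 4419, so solutions exist.
Back-substitute for Bézout coefficients:
  1 = 31 - 5*6
  ... = 1457*(-731) + 4513*(236)
So 1457*(-731) ≡ 1 (mod 4513); multiply by 4419: n ≡ -3230289 (mod 4513).
Smallest nonnegative: n = -3230289 mod 4513 = 1019.

1019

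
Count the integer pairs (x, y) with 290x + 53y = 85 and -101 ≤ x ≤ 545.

13

gcd(290, 53) = 1  (290 = 5*53 + 25, 53 = 2*25 + 3, 25 = 8*3 + 1, 3 = 3*1).
Back-substituting, 290*(17) + 53*(-93) = 1.
Scale by 85: particular solution (1445, -7905); reduce x mod 53: (14, -75).
General solution: x = 14 + 53t, y = -75 - 290t for integer t.
-101 ≤ 14 + 53t ≤ 545 gives t ∈ [-2, 10], which is 13 values.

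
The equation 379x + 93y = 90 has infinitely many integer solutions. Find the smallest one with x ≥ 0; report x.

gcd(379, 93) = 1.
1 divides 90, so solutions exist.
By Bézout, 379*(40) + 93*(-163) = 1.
Scale by 90/1 = 90: (x₀, y₀) = (3600, -14670).
General solution: x = 3600 + 93t, y = -14670 - 379t for integer t.
x ≥ 0: smallest is 3600 mod 93 = 66 (at t = -38), with y = -268.

66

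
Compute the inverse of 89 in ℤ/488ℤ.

gcd(488, 89):
  488 = 5*89 + 43
  89 = 2*43 + 3
  43 = 14*3 + 1
  3 = 3*1
so gcd(488, 89) = 1.
Back-substitute for Bézout coefficients:
  1 = 43 - 14*3
  ... = 89*(-159) + 488*(29)
So 89*-159 ≡ 1 (mod 488), and -159 mod 488 = 329.

329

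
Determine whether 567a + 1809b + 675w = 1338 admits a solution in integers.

gcd(1809, 567) = 27.
gcd(27, 675) = 27.
27 does not divide 1338 (remainder 15), so no integer solutions.

no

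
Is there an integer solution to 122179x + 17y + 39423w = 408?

gcd(122179, 17) = 17.
gcd(17, 39423) = 17.
17 divides 408, so integer solutions exist.

yes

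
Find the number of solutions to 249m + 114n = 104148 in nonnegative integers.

gcd(249, 114) = 3.
By Bézout, 249×(11) + 114×(-24) = 3.
One solution: (14, 883).
General: m = 14 + 38t, n = 883 - 83t.
m ≥ 0 ⇒ t ≥ 0; n ≥ 0 ⇒ t ≤ 10. So t ∈ [0, 10]: 11 solutions.

11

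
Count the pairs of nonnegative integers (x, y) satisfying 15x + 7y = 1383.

13

gcd(15, 7) = 1.
By Bézout, 15·(1) + 7·(-2) = 1.
One solution: (4, 189).
General: x = 4 + 7t, y = 189 - 15t.
x ≥ 0 ⇒ t ≥ 0; y ≥ 0 ⇒ t ≤ 12. So t ∈ [0, 12]: 13 solutions.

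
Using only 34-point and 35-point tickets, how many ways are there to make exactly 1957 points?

Need nonnegative integers with 34j + 35k = 1957.
gcd(34, 35) = 1, and 34·(-1) + 35·(1) = 1.
So (j₀, k₀) = (-1957, 1957); general j = -1957 + 35t, k = 1957 - 34t.
j ≥ 0 ⇒ t ≥ 56; k ≥ 0 ⇒ t ≤ 57. That's 2 values of t.

2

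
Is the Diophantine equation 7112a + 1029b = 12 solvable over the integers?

gcd(7112, 1029) = 7.
7 does not divide 12 (remainder 5), so no integer solutions.

no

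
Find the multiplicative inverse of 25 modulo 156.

25

gcd(156, 25):
  156 = 6*25 + 6
  25 = 4*6 + 1
  6 = 6*1
so gcd(156, 25) = 1.
Back-substitute for Bézout coefficients:
  1 = 25 - 4*6
  ... = 25*(25) + 156*(-4)
So 25*25 ≡ 1 (mod 156), and 25 mod 156 = 25.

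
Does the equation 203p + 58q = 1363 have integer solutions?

gcd(203, 58) = 29.
29 divides 1363, so integer solutions exist.

yes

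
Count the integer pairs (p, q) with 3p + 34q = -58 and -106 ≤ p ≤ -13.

gcd(34, 3):
  34 = 11×3 + 1
  3 = 3×1
so gcd(34, 3) = 1.
Back-substitute for Bézout coefficients:
  1 = 34 - 11×3
  ... = 3×(-11) + 34×(1)
Scale by -58: particular solution (638, -58); reduce p mod 34: (26, -4).
General solution: p = 26 + 34t, q = -4 - 3t for integer t.
-106 ≤ 26 + 34t ≤ -13 gives t ∈ [-3, -2], which is 2 values.

2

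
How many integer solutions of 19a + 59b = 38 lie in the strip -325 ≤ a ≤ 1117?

gcd(59, 19) = 1.
By Bézout, 19×(28) + 59×(-9) = 1.
Particular solution: (2, 0).
General solution: a = 2 + 59t, b = 0 - 19t for integer t.
-325 ≤ 2 + 59t ≤ 1117 gives t ∈ [-5, 18], which is 24 values.

24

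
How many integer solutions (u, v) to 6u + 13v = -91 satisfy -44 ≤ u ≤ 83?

gcd(13, 6):
  13 = 2*6 + 1
  6 = 6*1
so gcd(13, 6) = 1.
Back-substitute for Bézout coefficients:
  1 = 13 - 2*6
  ... = 6*(-2) + 13*(1)
Scale by -91: particular solution (182, -91); reduce u mod 13: (0, -7).
General solution: u = 0 + 13t, v = -7 - 6t for integer t.
-44 ≤ 0 + 13t ≤ 83 gives t ∈ [-3, 6], which is 10 values.

10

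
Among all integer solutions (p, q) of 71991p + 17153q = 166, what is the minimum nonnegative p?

16219

gcd(71991, 17153):
  71991 = 4·17153 + 3379
  17153 = 5·3379 + 258
  3379 = 13·258 + 25
  258 = 10·25 + 8
  25 = 3·8 + 1
  8 = 8·1
so gcd(71991, 17153) = 1.
1 divides 166, so solutions exist.
Back-substitute for Bézout coefficients:
  1 = 25 - 3·8
  ... = 71991·(2061) + 17153·(-8650)
Scale by 166/1 = 166: (p₀, q₀) = (342126, -1435900).
General solution: p = 342126 + 17153t, q = -1435900 - 71991t for integer t.
p ≥ 0: smallest is 342126 mod 17153 = 16219 (at t = -19), with q = -68071.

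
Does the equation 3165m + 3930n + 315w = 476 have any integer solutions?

gcd(3930, 3165):
  3930 = 1×3165 + 765
  3165 = 4×765 + 105
  765 = 7×105 + 30
  105 = 3×30 + 15
  30 = 2×15
so gcd(3930, 3165) = 15.
gcd(15, 315) = 15.
15 does not divide 476 (remainder 11), so no integer solutions.

no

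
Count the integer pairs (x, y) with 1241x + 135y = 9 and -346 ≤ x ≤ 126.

gcd(1241, 135):
  1241 = 9×135 + 26
  135 = 5×26 + 5
  26 = 5×5 + 1
  5 = 5×1
so gcd(1241, 135) = 1.
Back-substitute for Bézout coefficients:
  1 = 26 - 5×5
  ... = 1241×(26) + 135×(-239)
Scale by 9: particular solution (234, -2151); reduce x mod 135: (99, -910).
General solution: x = 99 + 135t, y = -910 - 1241t for integer t.
-346 ≤ 99 + 135t ≤ 126 gives t ∈ [-3, 0], which is 4 values.

4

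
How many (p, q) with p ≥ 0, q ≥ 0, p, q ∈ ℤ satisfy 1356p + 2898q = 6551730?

gcd(2898, 1356) = 6  (2898 = 2×1356 + 186, 1356 = 7×186 + 54, 186 = 3×54 + 24, 54 = 2×24 + 6, 24 = 4×6).
Back-substituting, 1356×(109) + 2898×(-51) = 6.
Scale by 1091955: one solution is (119023095, -55689705). Reduce p mod 483: (303, 2119).
General: p = 303 + 483t, q = 2119 - 226t.
p ≥ 0 ⇒ t ≥ 0; q ≥ 0 ⇒ t ≤ 9. So t ∈ [0, 9]: 10 solutions.

10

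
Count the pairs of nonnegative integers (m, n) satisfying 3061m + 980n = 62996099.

21

gcd(3061, 980):
  3061 = 3·980 + 121
  980 = 8·121 + 12
  121 = 10·12 + 1
  12 = 12·1
so gcd(3061, 980) = 1.
Back-substitute for Bézout coefficients:
  1 = 121 - 10·12
  ... = 3061·(81) + 980·(-253)
Scale by 62996099: one solution is (5102684019, -15938013047). Reduce m mod 980: (419, 62973).
General: m = 419 + 980t, n = 62973 - 3061t.
m ≥ 0 ⇒ t ≥ 0; n ≥ 0 ⇒ t ≤ 20. So t ∈ [0, 20]: 21 solutions.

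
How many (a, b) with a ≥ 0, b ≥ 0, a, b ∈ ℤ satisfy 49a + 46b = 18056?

8

gcd(49, 46) = 1.
By Bézout, 49×(-15) + 46×(16) = 1.
One solution: (8, 384).
General: a = 8 + 46t, b = 384 - 49t.
a ≥ 0 ⇒ t ≥ 0; b ≥ 0 ⇒ t ≤ 7. So t ∈ [0, 7]: 8 solutions.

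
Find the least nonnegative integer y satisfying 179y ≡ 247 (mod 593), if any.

gcd(593, 179):
  593 = 3*179 + 56
  179 = 3*56 + 11
  56 = 5*11 + 1
  11 = 11*1
so gcd(593, 179) = 1.
1 divides 247, so solutions exist.
Back-substitute for Bézout coefficients:
  1 = 56 - 5*11
  ... = 179*(-53) + 593*(16)
So 179*(-53) ≡ 1 (mod 593); multiply by 247: y ≡ -13091 (mod 593).
Smallest nonnegative: y = -13091 mod 593 = 548.

548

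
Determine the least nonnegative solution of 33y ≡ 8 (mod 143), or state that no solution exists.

no solution

gcd(143, 33) = 11.
11 does not divide 8, so the congruence has no solution.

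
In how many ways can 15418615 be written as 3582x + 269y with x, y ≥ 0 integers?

16

gcd(3582, 269) = 1  (3582 = 13×269 + 85, 269 = 3×85 + 14, 85 = 6×14 + 1, 14 = 14×1).
Back-substituting, 3582×(19) + 269×(-253) = 1.
Scale by 15418615: one solution is (292953685, -3900909595). Reduce x mod 269: (42, 56759).
General: x = 42 + 269t, y = 56759 - 3582t.
x ≥ 0 ⇒ t ≥ 0; y ≥ 0 ⇒ t ≤ 15. So t ∈ [0, 15]: 16 solutions.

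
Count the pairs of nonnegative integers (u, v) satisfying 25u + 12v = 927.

gcd(25, 12) = 1  (25 = 2*12 + 1, 12 = 12*1).
Back-substituting, 25*(1) + 12*(-2) = 1.
Scale by 927: one solution is (927, -1854). Reduce u mod 12: (3, 71).
General: u = 3 + 12t, v = 71 - 25t.
u ≥ 0 ⇒ t ≥ 0; v ≥ 0 ⇒ t ≤ 2. So t ∈ [0, 2]: 3 solutions.

3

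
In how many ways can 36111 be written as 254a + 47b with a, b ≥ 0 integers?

3

gcd(254, 47) = 1.
By Bézout, 254·(5) + 47·(-27) = 1.
One solution: (28, 617).
General: a = 28 + 47t, b = 617 - 254t.
a ≥ 0 ⇒ t ≥ 0; b ≥ 0 ⇒ t ≤ 2. So t ∈ [0, 2]: 3 solutions.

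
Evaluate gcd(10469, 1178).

19

gcd(10469, 1178):
  10469 = 8×1178 + 1045
  1178 = 1×1045 + 133
  1045 = 7×133 + 114
  133 = 1×114 + 19
  114 = 6×19
so gcd(10469, 1178) = 19.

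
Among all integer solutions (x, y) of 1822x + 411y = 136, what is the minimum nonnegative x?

gcd(1822, 411) = 1.
1 divides 136, so solutions exist.
By Bézout, 1822*(127) + 411*(-563) = 1.
Scale by 136/1 = 136: (x₀, y₀) = (17272, -76568).
General solution: x = 17272 + 411t, y = -76568 - 1822t for integer t.
x ≥ 0: smallest is 17272 mod 411 = 10 (at t = -42), with y = -44.

10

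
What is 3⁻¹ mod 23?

8

gcd(23, 3):
  23 = 7*3 + 2
  3 = 1*2 + 1
  2 = 2*1
so gcd(23, 3) = 1.
Back-substitute for Bézout coefficients:
  1 = 3 - 1*2
  ... = 3*(8) + 23*(-1)
So 3*8 ≡ 1 (mod 23), and 8 mod 23 = 8.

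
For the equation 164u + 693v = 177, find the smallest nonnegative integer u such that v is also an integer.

318

gcd(693, 164) = 1  (693 = 4·164 + 37, 164 = 4·37 + 16, 37 = 2·16 + 5, 16 = 3·5 + 1, 5 = 5·1).
1 divides 177, so solutions exist.
Back-substituting, 164·(131) + 693·(-31) = 1.
Scale by 177/1 = 177: (u₀, v₀) = (23187, -5487).
General solution: u = 23187 + 693t, v = -5487 - 164t for integer t.
u ≥ 0: smallest is 23187 mod 693 = 318 (at t = -33), with v = -75.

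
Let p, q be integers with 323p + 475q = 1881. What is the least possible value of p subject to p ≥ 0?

gcd(475, 323):
  475 = 1×323 + 152
  323 = 2×152 + 19
  152 = 8×19
so gcd(475, 323) = 19.
19 divides 1881, so solutions exist.
Back-substitute for Bézout coefficients:
  19 = 323 - 2×152
  ... = 323×(3) + 475×(-2)
Scale by 1881/19 = 99: (p₀, q₀) = (297, -198).
General solution: p = 297 + 25t, q = -198 - 17t for integer t.
p ≥ 0: smallest is 297 mod 25 = 22 (at t = -11), with q = -11.

22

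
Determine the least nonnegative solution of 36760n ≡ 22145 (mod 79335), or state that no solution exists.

8342

gcd(79335, 36760):
  79335 = 2×36760 + 5815
  36760 = 6×5815 + 1870
  5815 = 3×1870 + 205
  1870 = 9×205 + 25
  205 = 8×25 + 5
  25 = 5×5
so gcd(79335, 36760) = 5.
5 divides 22145, so solutions exist.
Back-substitute for Bézout coefficients:
  5 = 205 - 8×25
  ... = 36760×(-3097) + 79335×(1435)
So 36760×(-3097) ≡ 5 (mod 79335); multiply by 4429: n ≡ -13716613 (mod 15867).
Smallest nonnegative: n = -13716613 mod 15867 = 8342.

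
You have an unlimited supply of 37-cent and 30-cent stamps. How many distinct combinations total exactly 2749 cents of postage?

Need nonnegative integers with 37j + 30k = 2749.
gcd(37, 30) = 1, and 37·(13) + 30·(-16) = 1.
So (j₀, k₀) = (35737, -43984); general j = 35737 + 30t, k = -43984 - 37t.
j ≥ 0 ⇒ t ≥ -1191; k ≥ 0 ⇒ t ≤ -1189. That's 3 values of t.

3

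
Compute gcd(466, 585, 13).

gcd(585, 466):
  585 = 1·466 + 119
  466 = 3·119 + 109
  119 = 1·109 + 10
  109 = 10·10 + 9
  10 = 1·9 + 1
  9 = 9·1
so gcd(585, 466) = 1.
gcd(1, 13) = 1.

1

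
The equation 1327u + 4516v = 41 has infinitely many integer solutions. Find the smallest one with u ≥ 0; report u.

827

gcd(4516, 1327) = 1  (4516 = 3·1327 + 535, 1327 = 2·535 + 257, 535 = 2·257 + 21, 257 = 12·21 + 5, 21 = 4·5 + 1, 5 = 5·1).
1 divides 41, so solutions exist.
Back-substituting, 1327·(-861) + 4516·(253) = 1.
Scale by 41/1 = 41: (u₀, v₀) = (-35301, 10373).
General solution: u = -35301 + 4516t, v = 10373 - 1327t for integer t.
u ≥ 0: smallest is -35301 mod 4516 = 827 (at t = 8), with v = -243.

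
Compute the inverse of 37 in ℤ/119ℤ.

74

gcd(119, 37):
  119 = 3*37 + 8
  37 = 4*8 + 5
  8 = 1*5 + 3
  5 = 1*3 + 2
  3 = 1*2 + 1
  2 = 2*1
so gcd(119, 37) = 1.
Back-substitute for Bézout coefficients:
  1 = 3 - 1*2
  ... = 37*(-45) + 119*(14)
So 37*-45 ≡ 1 (mod 119), and -45 mod 119 = 74.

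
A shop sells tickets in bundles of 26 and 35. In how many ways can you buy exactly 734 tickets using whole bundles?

1

Need nonnegative integers with 26j + 35k = 734.
gcd(26, 35) = 1, and 26·(-4) + 35·(3) = 1.
So (j₀, k₀) = (-2936, 2202); general j = -2936 + 35t, k = 2202 - 26t.
j ≥ 0 ⇒ t ≥ 84; k ≥ 0 ⇒ t ≤ 84. That's 1 value of t.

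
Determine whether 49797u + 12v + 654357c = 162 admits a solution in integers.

gcd(49797, 12):
  49797 = 4149·12 + 9
  12 = 1·9 + 3
  9 = 3·3
so gcd(49797, 12) = 3.
gcd(3, 654357) = 3.
3 divides 162, so integer solutions exist.

yes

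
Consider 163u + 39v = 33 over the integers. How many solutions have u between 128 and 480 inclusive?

gcd(163, 39) = 1.
By Bézout, 163·(-11) + 39·(46) = 1.
Particular solution: (27, -112).
General solution: u = 27 + 39t, v = -112 - 163t for integer t.
128 ≤ 27 + 39t ≤ 480 gives t ∈ [3, 11], which is 9 values.

9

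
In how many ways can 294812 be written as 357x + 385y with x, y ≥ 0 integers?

gcd(385, 357):
  385 = 1·357 + 28
  357 = 12·28 + 21
  28 = 1·21 + 7
  21 = 3·7
so gcd(385, 357) = 7.
Back-substitute for Bézout coefficients:
  7 = 28 - 1·21
  ... = 357·(-14) + 385·(13)
Scale by 42116: one solution is (-589624, 547508). Reduce x mod 55: (31, 737).
General: x = 31 + 55t, y = 737 - 51t.
x ≥ 0 ⇒ t ≥ 0; y ≥ 0 ⇒ t ≤ 14. So t ∈ [0, 14]: 15 solutions.

15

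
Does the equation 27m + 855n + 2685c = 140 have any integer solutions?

no

gcd(855, 27) = 9  (855 = 31·27 + 18, 27 = 1·18 + 9, 18 = 2·9).
gcd(9, 2685) = 3.
3 does not divide 140 (remainder 2), so no integer solutions.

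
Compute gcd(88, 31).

1

gcd(88, 31) = 1  (88 = 2×31 + 26, 31 = 1×26 + 5, 26 = 5×5 + 1, 5 = 5×1).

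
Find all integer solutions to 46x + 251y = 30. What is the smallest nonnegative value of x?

208

gcd(251, 46):
  251 = 5·46 + 21
  46 = 2·21 + 4
  21 = 5·4 + 1
  4 = 4·1
so gcd(251, 46) = 1.
1 divides 30, so solutions exist.
Back-substitute for Bézout coefficients:
  1 = 21 - 5·4
  ... = 46·(-60) + 251·(11)
Scale by 30/1 = 30: (x₀, y₀) = (-1800, 330).
General solution: x = -1800 + 251t, y = 330 - 46t for integer t.
x ≥ 0: smallest is -1800 mod 251 = 208 (at t = 8), with y = -38.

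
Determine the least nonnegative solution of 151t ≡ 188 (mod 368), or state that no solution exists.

340

gcd(368, 151) = 1.
1 divides 188, so solutions exist.
By Bézout, 151×(39) + 368×(-16) = 1.
So 151×(39) ≡ 1 (mod 368); multiply by 188: t ≡ 7332 (mod 368).
Smallest nonnegative: t = 7332 mod 368 = 340.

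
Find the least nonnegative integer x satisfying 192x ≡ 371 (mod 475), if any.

138

gcd(475, 192):
  475 = 2*192 + 91
  192 = 2*91 + 10
  91 = 9*10 + 1
  10 = 10*1
so gcd(475, 192) = 1.
1 divides 371, so solutions exist.
Back-substitute for Bézout coefficients:
  1 = 91 - 9*10
  ... = 192*(-47) + 475*(19)
So 192*(-47) ≡ 1 (mod 475); multiply by 371: x ≡ -17437 (mod 475).
Smallest nonnegative: x = -17437 mod 475 = 138.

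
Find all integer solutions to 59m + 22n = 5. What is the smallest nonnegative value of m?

gcd(59, 22) = 1.
1 divides 5, so solutions exist.
By Bézout, 59×(3) + 22×(-8) = 1.
Scale by 5/1 = 5: (m₀, n₀) = (15, -40).
General solution: m = 15 + 22t, n = -40 - 59t for integer t.
m ≥ 0: smallest is 15 mod 22 = 15 (at t = 0), with n = -40.

15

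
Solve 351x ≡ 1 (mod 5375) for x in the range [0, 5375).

gcd(5375, 351) = 1.
By Bézout, 351×(1026) + 5375×(-67) = 1.
So 351×1026 ≡ 1 (mod 5375), and 1026 mod 5375 = 1026.

1026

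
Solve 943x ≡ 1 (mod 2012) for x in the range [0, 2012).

495

gcd(2012, 943):
  2012 = 2·943 + 126
  943 = 7·126 + 61
  126 = 2·61 + 4
  61 = 15·4 + 1
  4 = 4·1
so gcd(2012, 943) = 1.
Back-substitute for Bézout coefficients:
  1 = 61 - 15·4
  ... = 943·(495) + 2012·(-232)
So 943·495 ≡ 1 (mod 2012), and 495 mod 2012 = 495.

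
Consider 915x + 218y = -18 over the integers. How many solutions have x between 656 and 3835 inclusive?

15

gcd(915, 218) = 1.
By Bézout, 915*(71) + 218*(-298) = 1.
Particular solution: (30, -126).
General solution: x = 30 + 218t, y = -126 - 915t for integer t.
656 ≤ 30 + 218t ≤ 3835 gives t ∈ [3, 17], which is 15 values.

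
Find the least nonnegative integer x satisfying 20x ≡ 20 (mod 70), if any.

1

gcd(70, 20):
  70 = 3*20 + 10
  20 = 2*10
so gcd(70, 20) = 10.
10 divides 20, so solutions exist.
Back-substitute for Bézout coefficients:
  10 = 70 - 3*20
  ... = 20*(-3) + 70*(1)
So 20*(-3) ≡ 10 (mod 70); multiply by 2: x ≡ -6 (mod 7).
Smallest nonnegative: x = -6 mod 7 = 1.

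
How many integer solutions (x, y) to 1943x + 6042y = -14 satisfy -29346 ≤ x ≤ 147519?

30

gcd(6042, 1943) = 1  (6042 = 3*1943 + 213, 1943 = 9*213 + 26, 213 = 8*26 + 5, 26 = 5*5 + 1, 5 = 5*1).
Back-substituting, 1943*(1163) + 6042*(-374) = 1.
Scale by -14: particular solution (-16282, 5236); reduce x mod 6042: (1844, -593).
General solution: x = 1844 + 6042t, y = -593 - 1943t for integer t.
-29346 ≤ 1844 + 6042t ≤ 147519 gives t ∈ [-5, 24], which is 30 values.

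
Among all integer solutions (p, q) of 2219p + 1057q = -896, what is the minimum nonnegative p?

gcd(2219, 1057):
  2219 = 2×1057 + 105
  1057 = 10×105 + 7
  105 = 15×7
so gcd(2219, 1057) = 7.
7 divides -896, so solutions exist.
Back-substitute for Bézout coefficients:
  7 = 1057 - 10×105
  ... = 2219×(-10) + 1057×(21)
Scale by -896/7 = -128: (p₀, q₀) = (1280, -2688).
General solution: p = 1280 + 151t, q = -2688 - 317t for integer t.
p ≥ 0: smallest is 1280 mod 151 = 72 (at t = -8), with q = -152.

72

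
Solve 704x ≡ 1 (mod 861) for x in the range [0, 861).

gcd(861, 704) = 1  (861 = 1*704 + 157, 704 = 4*157 + 76, 157 = 2*76 + 5, 76 = 15*5 + 1, 5 = 5*1).
Back-substituting, 704*(170) + 861*(-139) = 1.
So 704*170 ≡ 1 (mod 861), and 170 mod 861 = 170.

170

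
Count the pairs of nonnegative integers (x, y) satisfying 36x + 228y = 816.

1

gcd(228, 36) = 12  (228 = 6·36 + 12, 36 = 3·12).
Back-substituting, 36·(-6) + 228·(1) = 12.
Scale by 68: one solution is (-408, 68). Reduce x mod 19: (10, 2).
General: x = 10 + 19t, y = 2 - 3t.
x ≥ 0 ⇒ t ≥ 0; y ≥ 0 ⇒ t ≤ 0. So t ∈ [0, 0]: 1 solution.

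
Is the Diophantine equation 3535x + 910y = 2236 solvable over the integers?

gcd(3535, 910) = 35  (3535 = 3×910 + 805, 910 = 1×805 + 105, 805 = 7×105 + 70, 105 = 1×70 + 35, 70 = 2×35).
35 does not divide 2236 (remainder 31), so no integer solutions.

no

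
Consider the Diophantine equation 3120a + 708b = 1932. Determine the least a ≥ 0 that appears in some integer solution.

19

gcd(3120, 708) = 12  (3120 = 4·708 + 288, 708 = 2·288 + 132, 288 = 2·132 + 24, 132 = 5·24 + 12, 24 = 2·12).
12 divides 1932, so solutions exist.
Back-substituting, 3120·(-27) + 708·(119) = 12.
Scale by 1932/12 = 161: (a₀, b₀) = (-4347, 19159).
General solution: a = -4347 + 59t, b = 19159 - 260t for integer t.
a ≥ 0: smallest is -4347 mod 59 = 19 (at t = 74), with b = -81.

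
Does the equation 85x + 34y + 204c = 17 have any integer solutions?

gcd(85, 34) = 17.
gcd(17, 204) = 17.
17 divides 17, so integer solutions exist.

yes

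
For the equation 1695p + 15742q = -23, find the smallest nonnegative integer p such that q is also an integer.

10021

gcd(15742, 1695) = 1.
1 divides -23, so solutions exist.
By Bézout, 1695×(-2489) + 15742×(268) = 1.
Scale by -23/1 = -23: (p₀, q₀) = (57247, -6164).
General solution: p = 57247 + 15742t, q = -6164 - 1695t for integer t.
p ≥ 0: smallest is 57247 mod 15742 = 10021 (at t = -3), with q = -1079.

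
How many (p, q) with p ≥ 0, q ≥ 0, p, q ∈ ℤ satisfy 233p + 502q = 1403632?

gcd(502, 233):
  502 = 2·233 + 36
  233 = 6·36 + 17
  36 = 2·17 + 2
  17 = 8·2 + 1
  2 = 2·1
so gcd(502, 233) = 1.
Back-substitute for Bézout coefficients:
  1 = 17 - 8·2
  ... = 233·(237) + 502·(-110)
Scale by 1403632: one solution is (332660784, -154399520). Reduce p mod 502: (444, 2590).
General: p = 444 + 502t, q = 2590 - 233t.
p ≥ 0 ⇒ t ≥ 0; q ≥ 0 ⇒ t ≤ 11. So t ∈ [0, 11]: 12 solutions.

12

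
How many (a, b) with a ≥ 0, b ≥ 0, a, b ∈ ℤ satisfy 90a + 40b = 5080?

15

gcd(90, 40):
  90 = 2*40 + 10
  40 = 4*10
so gcd(90, 40) = 10.
Back-substitute for Bézout coefficients:
  10 = 90 - 2*40
  ... = 90*(1) + 40*(-2)
Scale by 508: one solution is (508, -1016). Reduce a mod 4: (0, 127).
General: a = 0 + 4t, b = 127 - 9t.
a ≥ 0 ⇒ t ≥ 0; b ≥ 0 ⇒ t ≤ 14. So t ∈ [0, 14]: 15 solutions.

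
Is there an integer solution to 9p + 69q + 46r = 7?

yes

gcd(69, 9):
  69 = 7·9 + 6
  9 = 1·6 + 3
  6 = 2·3
so gcd(69, 9) = 3.
gcd(3, 46) = 1.
1 divides 7, so integer solutions exist.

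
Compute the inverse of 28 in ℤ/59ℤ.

19

gcd(59, 28):
  59 = 2*28 + 3
  28 = 9*3 + 1
  3 = 3*1
so gcd(59, 28) = 1.
Back-substitute for Bézout coefficients:
  1 = 28 - 9*3
  ... = 28*(19) + 59*(-9)
So 28*19 ≡ 1 (mod 59), and 19 mod 59 = 19.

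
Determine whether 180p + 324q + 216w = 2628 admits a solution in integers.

yes

gcd(324, 180) = 36.
gcd(36, 216) = 36.
36 divides 2628, so integer solutions exist.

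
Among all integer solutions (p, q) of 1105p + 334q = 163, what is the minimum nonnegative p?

261

gcd(1105, 334):
  1105 = 3*334 + 103
  334 = 3*103 + 25
  103 = 4*25 + 3
  25 = 8*3 + 1
  3 = 3*1
so gcd(1105, 334) = 1.
1 divides 163, so solutions exist.
Back-substitute for Bézout coefficients:
  1 = 25 - 8*3
  ... = 1105*(-107) + 334*(354)
Scale by 163/1 = 163: (p₀, q₀) = (-17441, 57702).
General solution: p = -17441 + 334t, q = 57702 - 1105t for integer t.
p ≥ 0: smallest is -17441 mod 334 = 261 (at t = 53), with q = -863.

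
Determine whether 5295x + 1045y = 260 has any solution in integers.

gcd(5295, 1045):
  5295 = 5*1045 + 70
  1045 = 14*70 + 65
  70 = 1*65 + 5
  65 = 13*5
so gcd(5295, 1045) = 5.
5 divides 260, so integer solutions exist.

yes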